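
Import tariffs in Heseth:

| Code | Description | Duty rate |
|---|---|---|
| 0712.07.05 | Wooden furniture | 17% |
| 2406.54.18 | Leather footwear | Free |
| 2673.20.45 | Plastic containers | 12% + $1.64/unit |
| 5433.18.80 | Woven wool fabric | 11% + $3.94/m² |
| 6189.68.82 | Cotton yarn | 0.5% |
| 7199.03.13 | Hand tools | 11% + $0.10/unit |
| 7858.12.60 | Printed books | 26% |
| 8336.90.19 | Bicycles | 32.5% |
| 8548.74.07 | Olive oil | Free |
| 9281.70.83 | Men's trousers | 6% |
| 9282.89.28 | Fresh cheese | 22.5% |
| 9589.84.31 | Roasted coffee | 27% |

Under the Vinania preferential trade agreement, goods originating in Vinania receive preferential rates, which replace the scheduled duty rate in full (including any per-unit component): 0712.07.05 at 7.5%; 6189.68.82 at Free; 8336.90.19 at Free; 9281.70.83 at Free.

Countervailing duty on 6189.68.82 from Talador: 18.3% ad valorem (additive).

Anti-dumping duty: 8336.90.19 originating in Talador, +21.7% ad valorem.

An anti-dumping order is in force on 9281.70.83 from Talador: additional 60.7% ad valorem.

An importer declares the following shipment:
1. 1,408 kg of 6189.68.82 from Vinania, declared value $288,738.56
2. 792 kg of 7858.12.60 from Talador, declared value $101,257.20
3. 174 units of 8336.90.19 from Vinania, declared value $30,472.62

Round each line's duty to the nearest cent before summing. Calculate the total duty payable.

Line 1 (6189.68.82, Vinania, 1,408 kg, $288,738.56):
Base rate for 6189.68.82 is 0.5%.
Origin Vinania qualifies under the Heseth–Vinania agreement and 6189.68.82 is covered: preferential rate Free applies instead.
The additional-duty order on 6189.68.82 targets Talador, not Vinania; it does not apply.
Duty = $288,738.56 × 0% = $0.00.
Line 2 (7858.12.60, Talador, 792 kg, $101,257.20):
Base rate for 7858.12.60 is 26%.
Duty = $101,257.20 × 26% = $26,326.87.
Line 3 (8336.90.19, Vinania, 174 units, $30,472.62):
Base rate for 8336.90.19 is 32.5%.
Origin Vinania qualifies under the Heseth–Vinania agreement and 8336.90.19 is covered: preferential rate Free applies instead.
The additional-duty order on 8336.90.19 targets Talador, not Vinania; it does not apply.
Duty = $30,472.62 × 0% = $0.00.
Total = $0.00 + $26,326.87 + $0.00 = $26,326.87.

$26,326.87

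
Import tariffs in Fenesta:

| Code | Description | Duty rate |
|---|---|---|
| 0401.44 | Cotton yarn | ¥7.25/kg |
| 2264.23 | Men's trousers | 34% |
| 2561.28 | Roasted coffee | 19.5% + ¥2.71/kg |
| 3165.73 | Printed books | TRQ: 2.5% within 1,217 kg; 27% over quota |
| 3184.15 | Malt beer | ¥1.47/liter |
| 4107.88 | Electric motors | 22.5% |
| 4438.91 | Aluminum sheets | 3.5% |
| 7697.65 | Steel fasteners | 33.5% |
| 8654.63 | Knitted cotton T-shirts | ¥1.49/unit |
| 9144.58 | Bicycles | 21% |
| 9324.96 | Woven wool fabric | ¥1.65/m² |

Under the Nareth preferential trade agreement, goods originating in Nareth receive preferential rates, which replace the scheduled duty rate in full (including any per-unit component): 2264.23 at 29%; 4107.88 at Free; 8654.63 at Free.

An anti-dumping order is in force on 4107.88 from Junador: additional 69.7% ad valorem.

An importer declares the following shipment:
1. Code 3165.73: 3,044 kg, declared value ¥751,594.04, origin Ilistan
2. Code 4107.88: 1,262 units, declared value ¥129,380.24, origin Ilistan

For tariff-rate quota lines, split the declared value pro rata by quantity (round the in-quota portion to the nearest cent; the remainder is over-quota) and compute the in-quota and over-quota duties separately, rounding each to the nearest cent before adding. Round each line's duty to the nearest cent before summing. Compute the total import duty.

Line 1 (3165.73, Ilistan, 3,044 kg, ¥751,594.04):
Code 3165.73 is under a tariff-rate quota (threshold 1,217 kg). In-quota: 1,217 kg at 2.5%; over-quota: 1,827 kg at 27%.
Pro-rata value split: in-quota = ¥751,594.04 × 1,217/3,044 = ¥300,489.47; over-quota = ¥751,594.04 − ¥300,489.47 = ¥451,104.57.
In-quota duty = ¥300,489.47 × 2.5% = ¥7,512.24. Over-quota duty = ¥451,104.57 × 27% = ¥121,798.23.
Line duty = ¥7,512.24 + ¥121,798.23 = ¥129,310.47.
Line 2 (4107.88, Ilistan, 1,262 units, ¥129,380.24):
Base rate for 4107.88 is 22.5%.
4107.88 has an FTA preferential rate, but origin Ilistan is not Nareth; base rate stands.
The additional-duty order on 4107.88 targets Junador, not Ilistan; it does not apply.
Duty = ¥129,380.24 × 22.5% = ¥29,110.55.
Total = ¥129,310.47 + ¥29,110.55 = ¥158,421.02.

¥158,421.02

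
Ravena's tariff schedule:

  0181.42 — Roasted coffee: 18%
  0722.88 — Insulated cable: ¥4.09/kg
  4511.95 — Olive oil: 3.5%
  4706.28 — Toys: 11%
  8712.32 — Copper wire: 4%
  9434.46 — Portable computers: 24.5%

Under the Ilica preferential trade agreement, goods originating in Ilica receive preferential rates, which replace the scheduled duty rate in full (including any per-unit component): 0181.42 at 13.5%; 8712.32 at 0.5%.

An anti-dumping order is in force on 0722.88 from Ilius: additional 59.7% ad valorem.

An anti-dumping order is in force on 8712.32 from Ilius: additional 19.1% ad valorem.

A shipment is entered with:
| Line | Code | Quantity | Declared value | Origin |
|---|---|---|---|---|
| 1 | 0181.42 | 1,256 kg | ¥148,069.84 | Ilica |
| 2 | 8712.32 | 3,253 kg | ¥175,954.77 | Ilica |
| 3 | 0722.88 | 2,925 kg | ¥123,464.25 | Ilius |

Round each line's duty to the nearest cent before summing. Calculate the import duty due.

Line 1 (0181.42, Ilica, 1,256 kg, ¥148,069.84):
Base rate for 0181.42 is 18%.
Origin Ilica qualifies under the Ravena–Ilica agreement and 0181.42 is covered: preferential rate 13.5% applies instead.
Duty = ¥148,069.84 × 13.5% = ¥19,989.43.
Line 2 (8712.32, Ilica, 3,253 kg, ¥175,954.77):
Base rate for 8712.32 is 4%.
Origin Ilica qualifies under the Ravena–Ilica agreement and 8712.32 is covered: preferential rate 0.5% applies instead.
The additional-duty order on 8712.32 targets Ilius, not Ilica; it does not apply.
Duty = ¥175,954.77 × 0.5% = ¥879.77.
Line 3 (0722.88, Ilius, 2,925 kg, ¥123,464.25):
Base rate for 0722.88 is ¥4.09/kg.
Additional duty on 0722.88 from Ilius: +59.7% ad valorem. Applied ad valorem rate = 59.7%.
Duty = ¥123,464.25 × 59.7% + 2,925 × ¥4.09 = ¥85,671.41.
Total = ¥19,989.43 + ¥879.77 + ¥85,671.41 = ¥106,540.61.

¥106,540.61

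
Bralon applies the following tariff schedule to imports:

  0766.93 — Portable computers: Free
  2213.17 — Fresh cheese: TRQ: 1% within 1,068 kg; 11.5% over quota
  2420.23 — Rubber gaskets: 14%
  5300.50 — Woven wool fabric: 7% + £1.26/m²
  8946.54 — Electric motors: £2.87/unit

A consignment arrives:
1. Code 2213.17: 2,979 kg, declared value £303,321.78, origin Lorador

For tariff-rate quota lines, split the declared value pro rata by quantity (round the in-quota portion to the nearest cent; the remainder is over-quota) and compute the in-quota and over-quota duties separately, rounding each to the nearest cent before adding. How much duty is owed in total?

£23,463.91

Line 1 (2213.17, Lorador, 2,979 kg, £303,321.78):
Code 2213.17 is under a tariff-rate quota (threshold 1,068 kg). In-quota: 1,068 kg at 1%; over-quota: 1,911 kg at 11.5%.
Pro-rata value split: in-quota = £303,321.78 × 1,068/2,979 = £108,743.76; over-quota = £303,321.78 − £108,743.76 = £194,578.02.
In-quota duty = £108,743.76 × 1% = £1,087.44. Over-quota duty = £194,578.02 × 11.5% = £22,376.47.
Line duty = £1,087.44 + £22,376.47 = £23,463.91.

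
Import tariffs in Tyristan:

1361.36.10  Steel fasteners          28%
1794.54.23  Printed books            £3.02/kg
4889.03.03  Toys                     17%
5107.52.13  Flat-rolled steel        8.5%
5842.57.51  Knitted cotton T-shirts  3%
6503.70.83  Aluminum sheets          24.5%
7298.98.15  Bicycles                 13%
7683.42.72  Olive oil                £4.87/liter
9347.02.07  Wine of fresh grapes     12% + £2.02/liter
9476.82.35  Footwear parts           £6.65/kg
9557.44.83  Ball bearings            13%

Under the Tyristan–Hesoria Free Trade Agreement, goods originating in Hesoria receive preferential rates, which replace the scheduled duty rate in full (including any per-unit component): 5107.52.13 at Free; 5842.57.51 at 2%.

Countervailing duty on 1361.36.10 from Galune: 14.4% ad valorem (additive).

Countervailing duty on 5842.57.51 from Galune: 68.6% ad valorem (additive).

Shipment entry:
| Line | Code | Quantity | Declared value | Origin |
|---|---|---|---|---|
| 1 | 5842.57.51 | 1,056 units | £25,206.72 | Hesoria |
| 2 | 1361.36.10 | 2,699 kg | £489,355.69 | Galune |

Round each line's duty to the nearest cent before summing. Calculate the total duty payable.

Line 1 (5842.57.51, Hesoria, 1,056 units, £25,206.72):
Base rate for 5842.57.51 is 3%.
Origin Hesoria qualifies under the Tyristan–Hesoria agreement and 5842.57.51 is covered: preferential rate 2% applies instead.
The additional-duty order on 5842.57.51 targets Galune, not Hesoria; it does not apply.
Duty = £25,206.72 × 2% = £504.13.
Line 2 (1361.36.10, Galune, 2,699 kg, £489,355.69):
Base rate for 1361.36.10 is 28%.
Additional duty on 1361.36.10 from Galune: +14.4%. Applied ad valorem rate: 28% + 14.4% = 42.4%.
Duty = £489,355.69 × 42.4% = £207,486.81.
Total = £504.13 + £207,486.81 = £207,990.94.

£207,990.94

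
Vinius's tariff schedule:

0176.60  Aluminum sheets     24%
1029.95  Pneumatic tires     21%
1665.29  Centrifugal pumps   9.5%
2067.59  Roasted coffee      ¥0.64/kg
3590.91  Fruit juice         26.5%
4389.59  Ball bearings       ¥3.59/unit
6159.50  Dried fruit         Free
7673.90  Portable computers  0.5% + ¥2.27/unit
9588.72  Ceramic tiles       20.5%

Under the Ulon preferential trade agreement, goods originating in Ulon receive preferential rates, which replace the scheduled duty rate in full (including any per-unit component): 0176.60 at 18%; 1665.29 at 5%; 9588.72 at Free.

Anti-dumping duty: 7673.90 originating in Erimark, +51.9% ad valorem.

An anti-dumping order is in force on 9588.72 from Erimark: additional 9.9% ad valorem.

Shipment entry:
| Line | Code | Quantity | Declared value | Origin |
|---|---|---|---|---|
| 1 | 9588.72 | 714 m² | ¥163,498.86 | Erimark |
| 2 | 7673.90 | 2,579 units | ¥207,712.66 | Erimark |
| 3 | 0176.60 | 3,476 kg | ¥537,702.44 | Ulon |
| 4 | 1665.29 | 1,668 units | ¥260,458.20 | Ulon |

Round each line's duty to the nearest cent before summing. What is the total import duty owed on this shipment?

Line 1 (9588.72, Erimark, 714 m², ¥163,498.86):
Base rate for 9588.72 is 20.5%.
9588.72 has an FTA preferential rate, but origin Erimark is not Ulon; base rate stands.
Additional duty on 9588.72 from Erimark: +9.9%. Applied ad valorem rate: 20.5% + 9.9% = 30.4%.
Duty = ¥163,498.86 × 30.4% = ¥49,703.65.
Line 2 (7673.90, Erimark, 2,579 units, ¥207,712.66):
Base rate for 7673.90 is 0.5% + ¥2.27/unit.
Additional duty on 7673.90 from Erimark: +51.9%. Applied ad valorem rate: 0.5% + 51.9% = 52.4%.
Duty = ¥207,712.66 × 52.4% + 2,579 × ¥2.27 = ¥114,695.76.
Line 3 (0176.60, Ulon, 3,476 kg, ¥537,702.44):
Base rate for 0176.60 is 24%.
Origin Ulon qualifies under the Vinius–Ulon agreement and 0176.60 is covered: preferential rate 18% applies instead.
Duty = ¥537,702.44 × 18% = ¥96,786.44.
Line 4 (1665.29, Ulon, 1,668 units, ¥260,458.20):
Base rate for 1665.29 is 9.5%.
Origin Ulon qualifies under the Vinius–Ulon agreement and 1665.29 is covered: preferential rate 5% applies instead.
Duty = ¥260,458.20 × 5% = ¥13,022.91.
Total = ¥49,703.65 + ¥114,695.76 + ¥96,786.44 + ¥13,022.91 = ¥274,208.76.

¥274,208.76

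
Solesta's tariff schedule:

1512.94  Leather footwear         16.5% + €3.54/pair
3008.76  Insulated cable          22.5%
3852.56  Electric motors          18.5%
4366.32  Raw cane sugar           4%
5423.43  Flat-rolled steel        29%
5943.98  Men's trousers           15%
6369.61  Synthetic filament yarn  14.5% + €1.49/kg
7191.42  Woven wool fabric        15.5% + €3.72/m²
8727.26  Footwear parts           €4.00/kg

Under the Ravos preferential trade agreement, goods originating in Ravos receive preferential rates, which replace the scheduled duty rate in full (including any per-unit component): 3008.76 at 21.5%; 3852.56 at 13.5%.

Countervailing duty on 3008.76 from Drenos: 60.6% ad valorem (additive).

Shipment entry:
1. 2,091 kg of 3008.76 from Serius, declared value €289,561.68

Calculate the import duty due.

€65,151.38

Line 1 (3008.76, Serius, 2,091 kg, €289,561.68):
Base rate for 3008.76 is 22.5%.
3008.76 has an FTA preferential rate, but origin Serius is not Ravos; base rate stands.
The additional-duty order on 3008.76 targets Drenos, not Serius; it does not apply.
Duty = €289,561.68 × 22.5% = €65,151.38.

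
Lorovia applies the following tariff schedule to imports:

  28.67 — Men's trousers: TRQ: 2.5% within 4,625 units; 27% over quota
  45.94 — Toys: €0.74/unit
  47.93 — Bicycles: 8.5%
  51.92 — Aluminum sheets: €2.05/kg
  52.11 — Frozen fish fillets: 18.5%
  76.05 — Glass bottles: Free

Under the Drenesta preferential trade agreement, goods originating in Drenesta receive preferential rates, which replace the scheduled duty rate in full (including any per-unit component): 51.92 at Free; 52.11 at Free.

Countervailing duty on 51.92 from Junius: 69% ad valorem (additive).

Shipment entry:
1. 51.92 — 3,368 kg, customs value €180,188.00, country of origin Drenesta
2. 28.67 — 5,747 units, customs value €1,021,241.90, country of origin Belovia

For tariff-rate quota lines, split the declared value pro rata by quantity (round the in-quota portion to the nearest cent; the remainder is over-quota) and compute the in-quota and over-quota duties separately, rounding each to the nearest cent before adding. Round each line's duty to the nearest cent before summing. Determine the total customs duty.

€74,379.00

Line 1 (51.92, Drenesta, 3,368 kg, €180,188.00):
Base rate for 51.92 is €2.05/kg.
Origin Drenesta qualifies under the Lorovia–Drenesta agreement and 51.92 is covered: preferential rate Free applies instead.
The additional-duty order on 51.92 targets Junius, not Drenesta; it does not apply.
Duty = €180,188.00 × 0% = €0.00.
Line 2 (28.67, Belovia, 5,747 units, €1,021,241.90):
Code 28.67 is under a tariff-rate quota (threshold 4,625 units). In-quota: 4,625 units at 2.5%; over-quota: 1,122 units at 27%.
Pro-rata value split: in-quota = €1,021,241.90 × 4,625/5,747 = €821,862.50; over-quota = €1,021,241.90 − €821,862.50 = €199,379.40.
In-quota duty = €821,862.50 × 2.5% = €20,546.56. Over-quota duty = €199,379.40 × 27% = €53,832.44.
Line duty = €20,546.56 + €53,832.44 = €74,379.00.
Total = €0.00 + €74,379.00 = €74,379.00.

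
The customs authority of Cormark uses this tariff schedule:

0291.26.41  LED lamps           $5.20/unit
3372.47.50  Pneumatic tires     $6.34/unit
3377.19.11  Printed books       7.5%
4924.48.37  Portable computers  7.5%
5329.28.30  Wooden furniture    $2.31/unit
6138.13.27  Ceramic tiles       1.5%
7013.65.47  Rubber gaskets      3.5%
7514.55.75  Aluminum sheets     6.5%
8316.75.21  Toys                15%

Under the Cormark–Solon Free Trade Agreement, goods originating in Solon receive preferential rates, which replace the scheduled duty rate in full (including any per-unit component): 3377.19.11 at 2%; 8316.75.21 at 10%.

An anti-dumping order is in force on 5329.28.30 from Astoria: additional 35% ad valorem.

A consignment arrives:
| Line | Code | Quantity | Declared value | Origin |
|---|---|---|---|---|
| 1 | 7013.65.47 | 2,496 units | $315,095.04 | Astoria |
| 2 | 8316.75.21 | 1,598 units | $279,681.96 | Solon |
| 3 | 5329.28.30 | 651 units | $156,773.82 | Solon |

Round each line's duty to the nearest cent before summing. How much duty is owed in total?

$40,500.34

Line 1 (7013.65.47, Astoria, 2,496 units, $315,095.04):
Base rate for 7013.65.47 is 3.5%.
Duty = $315,095.04 × 3.5% = $11,028.33.
Line 2 (8316.75.21, Solon, 1,598 units, $279,681.96):
Base rate for 8316.75.21 is 15%.
Origin Solon qualifies under the Cormark–Solon agreement and 8316.75.21 is covered: preferential rate 10% applies instead.
Duty = $279,681.96 × 10% = $27,968.20.
Line 3 (5329.28.30, Solon, 651 units, $156,773.82):
Base rate for 5329.28.30 is $2.31/unit.
Origin Solon is the FTA partner but 5329.28.30 is not on the preference list; base rate stands.
The additional-duty order on 5329.28.30 targets Astoria, not Solon; it does not apply.
Duty = 651 × $2.31 = $1,503.81.
Total = $11,028.33 + $27,968.20 + $1,503.81 = $40,500.34.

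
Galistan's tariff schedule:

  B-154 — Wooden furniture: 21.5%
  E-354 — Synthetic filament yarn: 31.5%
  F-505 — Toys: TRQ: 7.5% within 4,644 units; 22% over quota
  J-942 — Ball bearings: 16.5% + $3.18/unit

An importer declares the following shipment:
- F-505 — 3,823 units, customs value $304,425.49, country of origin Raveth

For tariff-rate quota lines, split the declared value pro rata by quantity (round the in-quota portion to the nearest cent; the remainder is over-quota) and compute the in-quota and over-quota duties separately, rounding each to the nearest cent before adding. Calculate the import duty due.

Line 1 (F-505, Raveth, 3,823 units, $304,425.49):
Code F-505 is under a tariff-rate quota (threshold 4,644 units). Quantity 3,823 units is within the quota, so the in-quota rate 7.5% applies to the full value.
Duty = $304,425.49 × 7.5% = $22,831.91.

$22,831.91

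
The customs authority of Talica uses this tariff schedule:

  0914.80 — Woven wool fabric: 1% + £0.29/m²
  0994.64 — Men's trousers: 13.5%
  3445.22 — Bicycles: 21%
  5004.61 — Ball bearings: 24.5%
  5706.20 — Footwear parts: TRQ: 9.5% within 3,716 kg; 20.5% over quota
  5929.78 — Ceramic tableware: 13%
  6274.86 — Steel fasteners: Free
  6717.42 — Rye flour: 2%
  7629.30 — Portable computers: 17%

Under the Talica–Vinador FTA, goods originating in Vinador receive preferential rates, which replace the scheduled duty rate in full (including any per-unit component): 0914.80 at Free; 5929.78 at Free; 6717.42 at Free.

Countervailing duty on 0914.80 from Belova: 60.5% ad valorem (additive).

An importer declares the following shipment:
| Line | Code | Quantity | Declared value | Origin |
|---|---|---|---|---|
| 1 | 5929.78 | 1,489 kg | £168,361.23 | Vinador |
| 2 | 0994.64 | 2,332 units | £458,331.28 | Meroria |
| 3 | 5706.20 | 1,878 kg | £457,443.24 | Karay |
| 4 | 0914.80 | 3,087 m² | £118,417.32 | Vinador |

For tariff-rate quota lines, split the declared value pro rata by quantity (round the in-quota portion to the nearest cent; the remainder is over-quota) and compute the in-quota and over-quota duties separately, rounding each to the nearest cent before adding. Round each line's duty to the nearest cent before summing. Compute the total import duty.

Line 1 (5929.78, Vinador, 1,489 kg, £168,361.23):
Base rate for 5929.78 is 13%.
Origin Vinador qualifies under the Talica–Vinador agreement and 5929.78 is covered: preferential rate Free applies instead.
Duty = £168,361.23 × 0% = £0.00.
Line 2 (0994.64, Meroria, 2,332 units, £458,331.28):
Base rate for 0994.64 is 13.5%.
Duty = £458,331.28 × 13.5% = £61,874.72.
Line 3 (5706.20, Karay, 1,878 kg, £457,443.24):
Code 5706.20 is under a tariff-rate quota (threshold 3,716 kg). Quantity 1,878 kg is within the quota, so the in-quota rate 9.5% applies to the full value.
Duty = £457,443.24 × 9.5% = £43,457.11.
Line 4 (0914.80, Vinador, 3,087 m², £118,417.32):
Base rate for 0914.80 is 1% + £0.29/m².
Origin Vinador qualifies under the Talica–Vinador agreement and 0914.80 is covered: preferential rate Free applies instead.
The additional-duty order on 0914.80 targets Belova, not Vinador; it does not apply.
Duty = £118,417.32 × 0% = £0.00.
Total = £0.00 + £61,874.72 + £43,457.11 + £0.00 = £105,331.83.

£105,331.83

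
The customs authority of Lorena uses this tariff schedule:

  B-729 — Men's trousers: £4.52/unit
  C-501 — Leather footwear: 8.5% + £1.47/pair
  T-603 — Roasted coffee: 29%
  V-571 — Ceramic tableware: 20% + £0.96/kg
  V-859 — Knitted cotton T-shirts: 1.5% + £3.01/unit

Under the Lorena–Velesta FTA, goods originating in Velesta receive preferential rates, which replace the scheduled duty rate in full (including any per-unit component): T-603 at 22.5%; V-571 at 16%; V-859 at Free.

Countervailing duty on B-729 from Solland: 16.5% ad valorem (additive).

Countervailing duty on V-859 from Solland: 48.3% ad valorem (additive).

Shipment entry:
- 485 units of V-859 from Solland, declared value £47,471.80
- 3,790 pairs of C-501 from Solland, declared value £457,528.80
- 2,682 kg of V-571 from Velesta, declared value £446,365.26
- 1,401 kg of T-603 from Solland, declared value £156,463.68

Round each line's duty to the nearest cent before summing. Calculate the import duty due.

Line 1 (V-859, Solland, 485 units, £47,471.80):
Base rate for V-859 is 1.5% + £3.01/unit.
V-859 has an FTA preferential rate, but origin Solland is not Velesta; base rate stands.
Additional duty on V-859 from Solland: +48.3%. Applied ad valorem rate: 1.5% + 48.3% = 49.8%.
Duty = £47,471.80 × 49.8% + 485 × £3.01 = £25,100.81.
Line 2 (C-501, Solland, 3,790 pairs, £457,528.80):
Base rate for C-501 is 8.5% + £1.47/pair.
Duty = £457,528.80 × 8.5% + 3,790 × £1.47 = £44,461.25.
Line 3 (V-571, Velesta, 2,682 kg, £446,365.26):
Base rate for V-571 is 20% + £0.96/kg.
Origin Velesta qualifies under the Lorena–Velesta agreement and V-571 is covered: preferential rate 16% applies instead.
Duty = £446,365.26 × 16% = £71,418.44.
Line 4 (T-603, Solland, 1,401 kg, £156,463.68):
Base rate for T-603 is 29%.
T-603 has an FTA preferential rate, but origin Solland is not Velesta; base rate stands.
Duty = £156,463.68 × 29% = £45,374.47.
Total = £25,100.81 + £44,461.25 + £71,418.44 + £45,374.47 = £186,354.97.

£186,354.97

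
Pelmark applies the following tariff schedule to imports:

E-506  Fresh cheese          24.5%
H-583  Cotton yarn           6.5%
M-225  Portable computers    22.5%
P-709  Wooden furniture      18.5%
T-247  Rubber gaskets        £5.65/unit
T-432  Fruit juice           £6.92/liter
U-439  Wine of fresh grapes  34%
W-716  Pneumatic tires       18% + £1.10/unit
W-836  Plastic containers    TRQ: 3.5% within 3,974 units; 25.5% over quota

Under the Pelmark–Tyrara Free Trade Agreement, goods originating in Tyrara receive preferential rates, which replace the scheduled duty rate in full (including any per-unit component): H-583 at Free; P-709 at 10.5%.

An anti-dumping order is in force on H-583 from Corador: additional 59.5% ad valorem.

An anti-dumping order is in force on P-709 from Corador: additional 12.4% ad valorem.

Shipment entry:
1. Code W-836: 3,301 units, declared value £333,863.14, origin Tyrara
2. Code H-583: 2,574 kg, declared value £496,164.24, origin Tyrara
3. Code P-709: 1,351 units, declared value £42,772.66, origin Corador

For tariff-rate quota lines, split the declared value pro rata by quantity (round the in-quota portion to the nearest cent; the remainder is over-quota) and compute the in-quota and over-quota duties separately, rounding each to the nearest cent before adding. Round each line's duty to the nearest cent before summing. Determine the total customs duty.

Line 1 (W-836, Tyrara, 3,301 units, £333,863.14):
Code W-836 is under a tariff-rate quota (threshold 3,974 units). Quantity 3,301 units is within the quota, so the in-quota rate 3.5% applies to the full value.
Duty = £333,863.14 × 3.5% = £11,685.21.
Line 2 (H-583, Tyrara, 2,574 kg, £496,164.24):
Base rate for H-583 is 6.5%.
Origin Tyrara qualifies under the Pelmark–Tyrara agreement and H-583 is covered: preferential rate Free applies instead.
The additional-duty order on H-583 targets Corador, not Tyrara; it does not apply.
Duty = £496,164.24 × 0% = £0.00.
Line 3 (P-709, Corador, 1,351 units, £42,772.66):
Base rate for P-709 is 18.5%.
P-709 has an FTA preferential rate, but origin Corador is not Tyrara; base rate stands.
Additional duty on P-709 from Corador: +12.4%. Applied ad valorem rate: 18.5% + 12.4% = 30.9%.
Duty = £42,772.66 × 30.9% = £13,216.75.
Total = £11,685.21 + £0.00 + £13,216.75 = £24,901.96.

£24,901.96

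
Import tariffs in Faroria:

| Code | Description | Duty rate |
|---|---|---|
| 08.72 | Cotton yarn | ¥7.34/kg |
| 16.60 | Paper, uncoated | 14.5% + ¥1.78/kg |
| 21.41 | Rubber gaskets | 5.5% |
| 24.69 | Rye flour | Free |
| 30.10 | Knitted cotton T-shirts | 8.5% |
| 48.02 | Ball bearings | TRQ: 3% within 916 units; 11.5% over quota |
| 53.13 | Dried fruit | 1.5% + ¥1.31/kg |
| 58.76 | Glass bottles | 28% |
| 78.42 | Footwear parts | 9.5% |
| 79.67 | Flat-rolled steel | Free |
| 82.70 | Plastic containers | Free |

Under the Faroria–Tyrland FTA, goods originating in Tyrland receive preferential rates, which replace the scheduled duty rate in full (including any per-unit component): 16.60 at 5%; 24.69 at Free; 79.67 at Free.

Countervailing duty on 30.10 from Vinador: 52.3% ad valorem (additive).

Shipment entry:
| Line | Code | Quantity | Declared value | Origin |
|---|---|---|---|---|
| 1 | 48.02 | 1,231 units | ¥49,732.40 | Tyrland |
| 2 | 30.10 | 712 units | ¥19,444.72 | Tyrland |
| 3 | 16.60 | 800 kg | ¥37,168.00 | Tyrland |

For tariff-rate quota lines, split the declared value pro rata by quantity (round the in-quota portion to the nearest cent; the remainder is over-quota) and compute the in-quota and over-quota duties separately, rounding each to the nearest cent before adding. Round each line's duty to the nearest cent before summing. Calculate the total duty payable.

¥6,084.88

Line 1 (48.02, Tyrland, 1,231 units, ¥49,732.40):
Code 48.02 is under a tariff-rate quota (threshold 916 units). In-quota: 916 units at 3%; over-quota: 315 units at 11.5%.
Pro-rata value split: in-quota = ¥49,732.40 × 916/1,231 = ¥37,006.40; over-quota = ¥49,732.40 − ¥37,006.40 = ¥12,726.00.
In-quota duty = ¥37,006.40 × 3% = ¥1,110.19. Over-quota duty = ¥12,726.00 × 11.5% = ¥1,463.49.
Line duty = ¥1,110.19 + ¥1,463.49 = ¥2,573.68.
Line 2 (30.10, Tyrland, 712 units, ¥19,444.72):
Base rate for 30.10 is 8.5%.
Origin Tyrland is the FTA partner but 30.10 is not on the preference list; base rate stands.
The additional-duty order on 30.10 targets Vinador, not Tyrland; it does not apply.
Duty = ¥19,444.72 × 8.5% = ¥1,652.80.
Line 3 (16.60, Tyrland, 800 kg, ¥37,168.00):
Base rate for 16.60 is 14.5% + ¥1.78/kg.
Origin Tyrland qualifies under the Faroria–Tyrland agreement and 16.60 is covered: preferential rate 5% applies instead.
Duty = ¥37,168.00 × 5% = ¥1,858.40.
Total = ¥2,573.68 + ¥1,652.80 + ¥1,858.40 = ¥6,084.88.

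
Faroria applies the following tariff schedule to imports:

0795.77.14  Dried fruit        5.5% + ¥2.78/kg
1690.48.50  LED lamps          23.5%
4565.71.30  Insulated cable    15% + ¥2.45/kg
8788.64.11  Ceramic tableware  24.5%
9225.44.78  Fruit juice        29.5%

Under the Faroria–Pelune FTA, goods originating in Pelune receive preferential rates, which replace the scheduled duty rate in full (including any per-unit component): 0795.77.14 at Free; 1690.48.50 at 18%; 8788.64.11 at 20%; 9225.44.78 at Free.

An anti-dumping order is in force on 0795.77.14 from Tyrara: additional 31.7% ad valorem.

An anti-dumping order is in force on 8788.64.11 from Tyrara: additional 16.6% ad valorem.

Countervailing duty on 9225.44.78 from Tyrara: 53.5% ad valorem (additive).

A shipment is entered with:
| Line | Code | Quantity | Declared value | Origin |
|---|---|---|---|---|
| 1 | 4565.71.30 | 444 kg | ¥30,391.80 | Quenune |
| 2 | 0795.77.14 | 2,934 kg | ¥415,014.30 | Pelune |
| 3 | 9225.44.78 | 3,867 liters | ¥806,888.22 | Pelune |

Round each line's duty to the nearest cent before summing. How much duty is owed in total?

¥5,646.57

Line 1 (4565.71.30, Quenune, 444 kg, ¥30,391.80):
Base rate for 4565.71.30 is 15% + ¥2.45/kg.
Duty = ¥30,391.80 × 15% + 444 × ¥2.45 = ¥5,646.57.
Line 2 (0795.77.14, Pelune, 2,934 kg, ¥415,014.30):
Base rate for 0795.77.14 is 5.5% + ¥2.78/kg.
Origin Pelune qualifies under the Faroria–Pelune agreement and 0795.77.14 is covered: preferential rate Free applies instead.
The additional-duty order on 0795.77.14 targets Tyrara, not Pelune; it does not apply.
Duty = ¥415,014.30 × 0% = ¥0.00.
Line 3 (9225.44.78, Pelune, 3,867 liters, ¥806,888.22):
Base rate for 9225.44.78 is 29.5%.
Origin Pelune qualifies under the Faroria–Pelune agreement and 9225.44.78 is covered: preferential rate Free applies instead.
The additional-duty order on 9225.44.78 targets Tyrara, not Pelune; it does not apply.
Duty = ¥806,888.22 × 0% = ¥0.00.
Total = ¥5,646.57 + ¥0.00 + ¥0.00 = ¥5,646.57.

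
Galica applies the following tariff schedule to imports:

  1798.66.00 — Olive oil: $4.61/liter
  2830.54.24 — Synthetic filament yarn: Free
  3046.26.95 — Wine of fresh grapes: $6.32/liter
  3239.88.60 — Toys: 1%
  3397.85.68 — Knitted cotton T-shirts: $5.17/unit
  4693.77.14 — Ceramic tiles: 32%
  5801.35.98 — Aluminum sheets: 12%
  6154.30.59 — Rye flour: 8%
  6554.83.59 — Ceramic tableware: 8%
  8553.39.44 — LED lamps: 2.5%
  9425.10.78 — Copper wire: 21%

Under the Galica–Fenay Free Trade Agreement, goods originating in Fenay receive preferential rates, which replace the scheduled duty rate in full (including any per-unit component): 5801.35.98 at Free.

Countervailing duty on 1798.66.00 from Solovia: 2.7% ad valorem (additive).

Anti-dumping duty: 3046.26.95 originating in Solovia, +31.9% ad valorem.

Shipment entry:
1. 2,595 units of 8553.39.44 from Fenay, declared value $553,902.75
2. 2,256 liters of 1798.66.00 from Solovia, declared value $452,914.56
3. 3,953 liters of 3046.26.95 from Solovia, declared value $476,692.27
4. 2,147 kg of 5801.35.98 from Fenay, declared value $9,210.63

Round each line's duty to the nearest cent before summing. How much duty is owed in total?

$213,524.21

Line 1 (8553.39.44, Fenay, 2,595 units, $553,902.75):
Base rate for 8553.39.44 is 2.5%.
Origin Fenay is the FTA partner but 8553.39.44 is not on the preference list; base rate stands.
Duty = $553,902.75 × 2.5% = $13,847.57.
Line 2 (1798.66.00, Solovia, 2,256 liters, $452,914.56):
Base rate for 1798.66.00 is $4.61/liter.
Additional duty on 1798.66.00 from Solovia: +2.7% ad valorem. Applied ad valorem rate = 2.7%.
Duty = $452,914.56 × 2.7% + 2,256 × $4.61 = $22,628.85.
Line 3 (3046.26.95, Solovia, 3,953 liters, $476,692.27):
Base rate for 3046.26.95 is $6.32/liter.
Additional duty on 3046.26.95 from Solovia: +31.9% ad valorem. Applied ad valorem rate = 31.9%.
Duty = $476,692.27 × 31.9% + 3,953 × $6.32 = $177,047.79.
Line 4 (5801.35.98, Fenay, 2,147 kg, $9,210.63):
Base rate for 5801.35.98 is 12%.
Origin Fenay qualifies under the Galica–Fenay agreement and 5801.35.98 is covered: preferential rate Free applies instead.
Duty = $9,210.63 × 0% = $0.00.
Total = $13,847.57 + $22,628.85 + $177,047.79 + $0.00 = $213,524.21.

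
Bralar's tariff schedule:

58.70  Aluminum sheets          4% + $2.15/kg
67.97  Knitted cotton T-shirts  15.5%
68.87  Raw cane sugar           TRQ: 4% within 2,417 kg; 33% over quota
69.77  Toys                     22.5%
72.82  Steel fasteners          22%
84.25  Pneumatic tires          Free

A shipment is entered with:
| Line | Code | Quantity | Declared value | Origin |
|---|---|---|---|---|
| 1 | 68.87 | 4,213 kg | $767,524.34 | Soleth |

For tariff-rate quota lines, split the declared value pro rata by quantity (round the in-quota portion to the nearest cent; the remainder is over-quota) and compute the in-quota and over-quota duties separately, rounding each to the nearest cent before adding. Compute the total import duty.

Line 1 (68.87, Soleth, 4,213 kg, $767,524.34):
Code 68.87 is under a tariff-rate quota (threshold 2,417 kg). In-quota: 2,417 kg at 4%; over-quota: 1,796 kg at 33%.
Pro-rata value split: in-quota = $767,524.34 × 2,417/4,213 = $440,329.06; over-quota = $767,524.34 − $440,329.06 = $327,195.28.
In-quota duty = $440,329.06 × 4% = $17,613.16. Over-quota duty = $327,195.28 × 33% = $107,974.44.
Line duty = $17,613.16 + $107,974.44 = $125,587.60.

$125,587.60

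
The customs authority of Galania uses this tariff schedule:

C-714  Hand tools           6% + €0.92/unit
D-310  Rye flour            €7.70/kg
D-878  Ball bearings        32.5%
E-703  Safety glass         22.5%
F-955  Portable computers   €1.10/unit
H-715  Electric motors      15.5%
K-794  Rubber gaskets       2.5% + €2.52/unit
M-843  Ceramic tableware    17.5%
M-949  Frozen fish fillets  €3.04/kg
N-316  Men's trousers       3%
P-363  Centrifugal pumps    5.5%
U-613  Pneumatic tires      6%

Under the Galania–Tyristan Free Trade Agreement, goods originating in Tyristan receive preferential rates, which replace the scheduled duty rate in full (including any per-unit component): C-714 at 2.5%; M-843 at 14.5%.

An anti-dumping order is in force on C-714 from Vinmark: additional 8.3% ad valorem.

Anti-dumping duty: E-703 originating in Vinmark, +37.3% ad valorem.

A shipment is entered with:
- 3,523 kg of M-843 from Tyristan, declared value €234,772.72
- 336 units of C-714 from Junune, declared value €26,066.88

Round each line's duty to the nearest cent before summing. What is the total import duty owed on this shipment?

Line 1 (M-843, Tyristan, 3,523 kg, €234,772.72):
Base rate for M-843 is 17.5%.
Origin Tyristan qualifies under the Galania–Tyristan agreement and M-843 is covered: preferential rate 14.5% applies instead.
Duty = €234,772.72 × 14.5% = €34,042.04.
Line 2 (C-714, Junune, 336 units, €26,066.88):
Base rate for C-714 is 6% + €0.92/unit.
C-714 has an FTA preferential rate, but origin Junune is not Tyristan; base rate stands.
The additional-duty order on C-714 targets Vinmark, not Junune; it does not apply.
Duty = €26,066.88 × 6% + 336 × €0.92 = €1,873.13.
Total = €34,042.04 + €1,873.13 = €35,915.17.

€35,915.17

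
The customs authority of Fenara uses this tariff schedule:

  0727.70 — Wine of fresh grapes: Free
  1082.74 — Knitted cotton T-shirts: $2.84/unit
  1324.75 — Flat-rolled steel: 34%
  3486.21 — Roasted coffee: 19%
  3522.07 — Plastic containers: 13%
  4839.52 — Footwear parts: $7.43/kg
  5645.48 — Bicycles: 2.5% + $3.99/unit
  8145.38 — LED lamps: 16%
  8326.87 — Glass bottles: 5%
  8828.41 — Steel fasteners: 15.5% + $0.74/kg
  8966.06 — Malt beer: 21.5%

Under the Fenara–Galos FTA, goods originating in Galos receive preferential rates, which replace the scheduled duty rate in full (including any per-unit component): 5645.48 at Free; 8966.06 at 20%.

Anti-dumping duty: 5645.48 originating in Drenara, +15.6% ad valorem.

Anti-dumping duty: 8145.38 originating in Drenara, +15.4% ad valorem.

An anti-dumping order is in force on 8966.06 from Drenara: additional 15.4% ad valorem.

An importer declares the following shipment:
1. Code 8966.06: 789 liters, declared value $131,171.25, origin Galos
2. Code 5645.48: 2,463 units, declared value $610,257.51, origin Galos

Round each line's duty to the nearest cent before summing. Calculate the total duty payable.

$26,234.25

Line 1 (8966.06, Galos, 789 liters, $131,171.25):
Base rate for 8966.06 is 21.5%.
Origin Galos qualifies under the Fenara–Galos agreement and 8966.06 is covered: preferential rate 20% applies instead.
The additional-duty order on 8966.06 targets Drenara, not Galos; it does not apply.
Duty = $131,171.25 × 20% = $26,234.25.
Line 2 (5645.48, Galos, 2,463 units, $610,257.51):
Base rate for 5645.48 is 2.5% + $3.99/unit.
Origin Galos qualifies under the Fenara–Galos agreement and 5645.48 is covered: preferential rate Free applies instead.
The additional-duty order on 5645.48 targets Drenara, not Galos; it does not apply.
Duty = $610,257.51 × 0% = $0.00.
Total = $26,234.25 + $0.00 = $26,234.25.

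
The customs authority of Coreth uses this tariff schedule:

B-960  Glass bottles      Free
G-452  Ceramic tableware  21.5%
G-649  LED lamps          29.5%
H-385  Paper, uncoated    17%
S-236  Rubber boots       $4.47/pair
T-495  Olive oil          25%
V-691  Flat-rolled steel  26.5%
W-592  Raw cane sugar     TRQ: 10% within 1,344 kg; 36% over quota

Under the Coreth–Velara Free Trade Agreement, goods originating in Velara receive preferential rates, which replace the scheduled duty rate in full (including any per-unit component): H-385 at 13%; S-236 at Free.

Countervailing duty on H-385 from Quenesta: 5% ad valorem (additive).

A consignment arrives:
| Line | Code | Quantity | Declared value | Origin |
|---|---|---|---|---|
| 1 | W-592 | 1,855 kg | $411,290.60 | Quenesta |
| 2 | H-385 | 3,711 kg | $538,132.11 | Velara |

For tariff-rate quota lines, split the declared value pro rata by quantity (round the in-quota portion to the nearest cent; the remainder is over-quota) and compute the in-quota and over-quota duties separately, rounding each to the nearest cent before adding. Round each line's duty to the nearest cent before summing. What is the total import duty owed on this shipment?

$140,543.95

Line 1 (W-592, Quenesta, 1,855 kg, $411,290.60):
Code W-592 is under a tariff-rate quota (threshold 1,344 kg). In-quota: 1,344 kg at 10%; over-quota: 511 kg at 36%.
Pro-rata value split: in-quota = $411,290.60 × 1,344/1,855 = $297,991.68; over-quota = $411,290.60 − $297,991.68 = $113,298.92.
In-quota duty = $297,991.68 × 10% = $29,799.17. Over-quota duty = $113,298.92 × 36% = $40,787.61.
Line duty = $29,799.17 + $40,787.61 = $70,586.78.
Line 2 (H-385, Velara, 3,711 kg, $538,132.11):
Base rate for H-385 is 17%.
Origin Velara qualifies under the Coreth–Velara agreement and H-385 is covered: preferential rate 13% applies instead.
The additional-duty order on H-385 targets Quenesta, not Velara; it does not apply.
Duty = $538,132.11 × 13% = $69,957.17.
Total = $70,586.78 + $69,957.17 = $140,543.95.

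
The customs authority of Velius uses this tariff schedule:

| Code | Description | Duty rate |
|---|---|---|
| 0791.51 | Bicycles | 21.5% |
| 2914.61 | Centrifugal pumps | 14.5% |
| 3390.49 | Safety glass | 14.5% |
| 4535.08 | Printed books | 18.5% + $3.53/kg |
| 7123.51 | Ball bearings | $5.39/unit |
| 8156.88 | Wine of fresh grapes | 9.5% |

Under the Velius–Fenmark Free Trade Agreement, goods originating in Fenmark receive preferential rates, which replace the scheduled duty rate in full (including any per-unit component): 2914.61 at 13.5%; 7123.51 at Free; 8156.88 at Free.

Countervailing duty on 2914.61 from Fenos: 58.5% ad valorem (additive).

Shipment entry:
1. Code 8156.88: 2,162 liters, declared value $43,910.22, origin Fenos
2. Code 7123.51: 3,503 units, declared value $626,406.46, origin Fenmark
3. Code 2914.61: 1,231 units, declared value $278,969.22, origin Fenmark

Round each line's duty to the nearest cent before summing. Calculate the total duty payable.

$41,832.31

Line 1 (8156.88, Fenos, 2,162 liters, $43,910.22):
Base rate for 8156.88 is 9.5%.
8156.88 has an FTA preferential rate, but origin Fenos is not Fenmark; base rate stands.
Duty = $43,910.22 × 9.5% = $4,171.47.
Line 2 (7123.51, Fenmark, 3,503 units, $626,406.46):
Base rate for 7123.51 is $5.39/unit.
Origin Fenmark qualifies under the Velius–Fenmark agreement and 7123.51 is covered: preferential rate Free applies instead.
Duty = $626,406.46 × 0% = $0.00.
Line 3 (2914.61, Fenmark, 1,231 units, $278,969.22):
Base rate for 2914.61 is 14.5%.
Origin Fenmark qualifies under the Velius–Fenmark agreement and 2914.61 is covered: preferential rate 13.5% applies instead.
The additional-duty order on 2914.61 targets Fenos, not Fenmark; it does not apply.
Duty = $278,969.22 × 13.5% = $37,660.84.
Total = $4,171.47 + $0.00 + $37,660.84 = $41,832.31.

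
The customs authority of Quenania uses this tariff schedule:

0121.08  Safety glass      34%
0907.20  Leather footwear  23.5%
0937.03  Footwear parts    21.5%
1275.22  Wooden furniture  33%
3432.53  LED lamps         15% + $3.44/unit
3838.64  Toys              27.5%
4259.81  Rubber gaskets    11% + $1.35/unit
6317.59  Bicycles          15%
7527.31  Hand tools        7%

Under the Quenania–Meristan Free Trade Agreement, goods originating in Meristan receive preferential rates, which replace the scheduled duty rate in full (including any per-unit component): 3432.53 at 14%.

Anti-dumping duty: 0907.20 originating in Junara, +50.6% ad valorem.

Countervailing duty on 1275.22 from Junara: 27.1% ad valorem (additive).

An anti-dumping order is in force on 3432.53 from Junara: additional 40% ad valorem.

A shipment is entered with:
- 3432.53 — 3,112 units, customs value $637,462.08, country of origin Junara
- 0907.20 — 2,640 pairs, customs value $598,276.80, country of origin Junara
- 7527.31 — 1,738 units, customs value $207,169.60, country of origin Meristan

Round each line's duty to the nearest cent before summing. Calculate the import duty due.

$819,134.40

Line 1 (3432.53, Junara, 3,112 units, $637,462.08):
Base rate for 3432.53 is 15% + $3.44/unit.
3432.53 has an FTA preferential rate, but origin Junara is not Meristan; base rate stands.
Additional duty on 3432.53 from Junara: +40%. Applied ad valorem rate: 15% + 40% = 55%.
Duty = $637,462.08 × 55% + 3,112 × $3.44 = $361,309.42.
Line 2 (0907.20, Junara, 2,640 pairs, $598,276.80):
Base rate for 0907.20 is 23.5%.
Additional duty on 0907.20 from Junara: +50.6%. Applied ad valorem rate: 23.5% + 50.6% = 74.1%.
Duty = $598,276.80 × 74.1% = $443,323.11.
Line 3 (7527.31, Meristan, 1,738 units, $207,169.60):
Base rate for 7527.31 is 7%.
Origin Meristan is the FTA partner but 7527.31 is not on the preference list; base rate stands.
Duty = $207,169.60 × 7% = $14,501.87.
Total = $361,309.42 + $443,323.11 + $14,501.87 = $819,134.40.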